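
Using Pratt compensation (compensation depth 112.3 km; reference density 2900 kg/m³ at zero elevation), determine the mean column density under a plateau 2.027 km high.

Pratt balance: ρ_ref D = ρ (D + h).
ρ = ρ_ref D/(D + h) = 2900 × 112.3 km/(112.3 km + 2.027 km) = 2850 kg/m³.

2850 kg/m³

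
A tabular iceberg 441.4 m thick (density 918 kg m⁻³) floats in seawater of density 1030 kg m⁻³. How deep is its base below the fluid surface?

393 m

Draft d = t ρ_obj/ρ_fluid = 441.4 m × 918/1030 = 393 m.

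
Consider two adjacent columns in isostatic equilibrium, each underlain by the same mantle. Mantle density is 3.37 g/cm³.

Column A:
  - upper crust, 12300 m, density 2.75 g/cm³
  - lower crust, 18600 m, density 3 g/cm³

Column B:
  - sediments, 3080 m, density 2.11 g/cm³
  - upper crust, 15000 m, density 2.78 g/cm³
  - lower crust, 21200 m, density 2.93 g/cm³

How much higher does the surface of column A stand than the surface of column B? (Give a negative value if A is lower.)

For any compensation level in the mantle, the mantle terms cancel and isostasy reduces to e = (Σt_A − Σt_B) − (Σ(ρt)_A − Σ(ρt)_B) / ρ_m.
Σt_A = 30900 m; Σt_B = 39280 m; Σ(ρt)_A = 89625; Σ(ρt)_B = 110314.8 (in m·g/cm³).
e = (30900 − 39280) − (89625 − 110314.8) / 3.37 = −2240 m.

−2240 m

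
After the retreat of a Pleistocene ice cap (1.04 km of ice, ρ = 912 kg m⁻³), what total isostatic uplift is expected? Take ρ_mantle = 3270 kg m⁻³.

0.29 km

Removing the load lets mantle flow back in; uplift u satisfies ρ_ice t = ρ_m u.
u = t ρ_ice/ρ_m = 1.04 km × 912/3270 = 0.29 km.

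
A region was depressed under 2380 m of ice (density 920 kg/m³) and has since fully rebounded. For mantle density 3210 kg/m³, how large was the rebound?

682 m

Removing the load lets mantle flow back in; uplift u satisfies ρ_ice t = ρ_m u.
u = t ρ_ice/ρ_m = 2380 m × 920/3210 = 682 m.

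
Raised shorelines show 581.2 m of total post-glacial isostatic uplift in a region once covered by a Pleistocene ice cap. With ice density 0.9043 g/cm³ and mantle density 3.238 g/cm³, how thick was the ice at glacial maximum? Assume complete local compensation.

2080 m

u = t ρ_ice/ρ_m → t = u ρ_m/ρ_ice = 581.2 m × 3.238/0.9043 = 2080 m.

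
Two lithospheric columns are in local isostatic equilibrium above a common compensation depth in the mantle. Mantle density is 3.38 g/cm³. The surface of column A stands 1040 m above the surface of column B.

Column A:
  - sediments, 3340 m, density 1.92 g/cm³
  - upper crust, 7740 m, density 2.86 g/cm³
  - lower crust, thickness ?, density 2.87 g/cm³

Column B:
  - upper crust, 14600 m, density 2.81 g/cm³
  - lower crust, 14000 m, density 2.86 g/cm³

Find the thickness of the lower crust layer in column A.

20000 m

Take the compensation level at the base of the deeper column (depth z_c below the surface of column A) and equate Σ ρ_i t_i down to z_c; mantle fills any gap and the z_c terms cancel.
Column A: 3340×1.92 + 7740×2.86 + x×2.87 + (z_c − 11080 − x)×3.38
Column B: 1040×0 + 14600×2.81 + 14000×2.86 + (z_c − 1040 − 28600)×3.38
The z_c×3.38 term appears on both sides and cancels. Collect the known terms of each column as K = Σ(ρt)_known − 3.38 × (depth of known layers): K_A = 28549.2 − 3.38×11080 = −8901.2; K_B = 81066 − 3.38×(1040 + 28600) = −19117.2.
Balance: K_A − x×(3.38 − 2.87) = K_B, so x = (K_A − K_B)/(3.38 − 2.87) = 10216/0.51 = 20000 m.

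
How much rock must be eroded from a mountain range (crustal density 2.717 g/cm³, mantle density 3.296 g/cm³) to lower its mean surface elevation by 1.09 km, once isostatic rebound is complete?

Net drop Δ = e − u = e − e ρ_c/ρ_m = e (ρ_m − ρ_c)/ρ_m.
e = Δ ρ_m/(ρ_m − ρ_c) = 1.09 km × 3.296/0.579 = 6.2 km.

6.2 km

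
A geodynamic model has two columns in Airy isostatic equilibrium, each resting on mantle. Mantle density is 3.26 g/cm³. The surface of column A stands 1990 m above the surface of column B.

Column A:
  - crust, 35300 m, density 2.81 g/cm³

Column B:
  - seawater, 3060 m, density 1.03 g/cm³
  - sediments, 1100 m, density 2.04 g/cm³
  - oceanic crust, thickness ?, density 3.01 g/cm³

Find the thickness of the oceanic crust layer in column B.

Take the compensation level at the base of the deeper column (depth z_c below the surface of column A) and equate Σ ρ_i t_i down to z_c; mantle fills any gap and the z_c terms cancel.
Column A: 35300×2.81 + (z_c − 35300)×3.26
Column B: 1990×0 + 3060×1.03 + 1100×2.04 + x×3.01 + (z_c − 1990 − 4160 − x)×3.26
The z_c×3.26 term appears on both sides and cancels. Collect the known terms of each column as K = Σ(ρt)_known − 3.26 × (depth of known layers): K_A = 99193 − 3.26×35300 = −15885; K_B = 5395.8 − 3.26×(1990 + 4160) = −14653.2.
Balance: K_A = K_B − x×(3.26 − 3.01), so x = (K_B − K_A)/(3.26 − 3.01) = 1231.8/0.25 = 4930 m.

4930 m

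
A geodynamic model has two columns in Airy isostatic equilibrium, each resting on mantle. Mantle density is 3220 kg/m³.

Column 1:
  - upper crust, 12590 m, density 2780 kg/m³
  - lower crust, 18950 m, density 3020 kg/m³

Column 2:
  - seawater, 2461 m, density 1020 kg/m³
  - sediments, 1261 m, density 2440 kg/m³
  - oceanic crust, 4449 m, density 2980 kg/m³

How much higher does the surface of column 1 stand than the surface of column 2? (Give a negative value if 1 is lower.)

For any compensation level in the mantle, the mantle terms cancel and isostasy reduces to e = (Σt_1 − Σt_2) − (Σ(ρt)_1 − Σ(ρt)_2) / ρ_m.
Σt_1 = 31540 m; Σt_2 = 8171 m; Σ(ρt)_1 = 92229200; Σ(ρt)_2 = 18845080 (in m·kg/m³).
e = (31540 − 8171) − (92229200 − 18845080) / 3220 = 579 m.

579 m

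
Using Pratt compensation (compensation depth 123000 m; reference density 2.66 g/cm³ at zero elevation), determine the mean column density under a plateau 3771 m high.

Pratt balance: ρ_ref D = ρ (D + h).
ρ = ρ_ref D/(D + h) = 2.66 × 123000 m/(123000 m + 3771 m) = 2.58 g/cm³.

2.58 g/cm³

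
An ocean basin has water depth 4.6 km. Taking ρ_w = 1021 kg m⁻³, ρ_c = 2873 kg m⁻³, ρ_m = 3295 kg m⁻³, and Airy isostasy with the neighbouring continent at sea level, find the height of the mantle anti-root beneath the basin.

In Airy isostatic equilibrium: replacing crust with seawater at the top is compensated by replacing crust with mantle at the base: d (ρ_c − ρ_w) = a (ρ_m − ρ_c).
a = d (ρ_c − ρ_w)/(ρ_m − ρ_c) = 4.6 km × 1852/422 = 20.2 km.

20.2 km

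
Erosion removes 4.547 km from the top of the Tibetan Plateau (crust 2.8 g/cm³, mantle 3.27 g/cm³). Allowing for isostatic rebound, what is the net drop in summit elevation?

Rebound u = e ρ_c/ρ_m = 4.547 km × 2.8/3.27 = 3.893 km.
Net surface drop = e − u = 4.547 km − 3.893 km = e (ρ_m − ρ_c)/ρ_m = 0.654 km.

0.654 km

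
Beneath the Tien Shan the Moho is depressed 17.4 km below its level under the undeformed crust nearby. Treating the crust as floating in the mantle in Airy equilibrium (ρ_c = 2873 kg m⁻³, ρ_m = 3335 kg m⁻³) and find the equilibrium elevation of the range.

2.8 km

Equating mass per unit area of the two columns: ρ_c h = (ρ_m − ρ_c) r.
h = r (ρ_m − ρ_c) / ρ_c = 17.4 km × (3335 − 2873) / 2873 = 2.8 km.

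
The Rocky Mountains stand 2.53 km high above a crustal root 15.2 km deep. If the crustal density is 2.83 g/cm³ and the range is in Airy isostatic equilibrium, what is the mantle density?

Airy balance: ρ_c h = (ρ_m − ρ_c) r → ρ_m = ρ_c (1 + h/r).
ρ_m = 2.83 × (1 + 2.53 km/15.2 km) = 3.3 g/cm³.

3.3 g/cm³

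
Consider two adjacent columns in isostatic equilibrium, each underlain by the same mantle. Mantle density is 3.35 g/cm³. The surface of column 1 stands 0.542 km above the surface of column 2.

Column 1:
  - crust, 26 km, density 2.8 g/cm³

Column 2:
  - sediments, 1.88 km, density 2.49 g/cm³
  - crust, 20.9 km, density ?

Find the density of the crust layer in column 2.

Take the compensation level at the base of the deeper column (depth z_c below the surface of column 1) and equate Σ ρ_i t_i down to z_c; mantle fills any gap and the z_c terms cancel.
Column 1: 26×2.8 + (z_c − 26)×3.35
Column 2: 0.542×0 + 1.88×2.49 + 20.9×ρ + (z_c − 0.542 − 22.78)×3.35
The z_c×3.35 term appears on both sides and cancels. Collect the known terms of each column as K = Σ(ρt)_known − 3.35 × (depth of known layers): K_1 = 72.8 − 3.35×26 = −14.3; K_2 = 4.6812 − 3.35×(0.542 + 22.78) = −73.4475.
Balance: K_1 = K_2 + 20.9×ρ, so ρ = (K_1 − K_2)/20.9 = 59.1475/20.9 = 2.83 g/cm³.

2.83 g/cm³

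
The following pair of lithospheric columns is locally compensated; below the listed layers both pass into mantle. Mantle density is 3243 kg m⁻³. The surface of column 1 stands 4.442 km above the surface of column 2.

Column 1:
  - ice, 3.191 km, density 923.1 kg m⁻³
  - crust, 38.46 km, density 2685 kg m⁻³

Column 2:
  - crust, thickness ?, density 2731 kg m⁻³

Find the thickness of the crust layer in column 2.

Take the compensation level at the base of the deeper column (depth z_c below the surface of column 1) and equate Σ ρ_i t_i down to z_c; mantle fills any gap and the z_c terms cancel.
Column 1: 3.191×923.1 + 38.46×2685 + (z_c − 41.651)×3243
Column 2: 4.442×0 + x×2731 + (z_c − 4.442 − 0 − x)×3243
The z_c×3243 term appears on both sides and cancels. Collect the known terms of each column as K = Σ(ρt)_known − 3243 × (depth of known layers): K_1 = 106210.712 − 3243×41.651 = −28863.4809; K_2 = 0 − 3243×(4.442 + 0) = −14405.406.
Balance: K_1 = K_2 − x×(3243 − 2731), so x = (K_2 − K_1)/(3243 − 2731) = 14458.1/512 = 28.2 km.

28.2 km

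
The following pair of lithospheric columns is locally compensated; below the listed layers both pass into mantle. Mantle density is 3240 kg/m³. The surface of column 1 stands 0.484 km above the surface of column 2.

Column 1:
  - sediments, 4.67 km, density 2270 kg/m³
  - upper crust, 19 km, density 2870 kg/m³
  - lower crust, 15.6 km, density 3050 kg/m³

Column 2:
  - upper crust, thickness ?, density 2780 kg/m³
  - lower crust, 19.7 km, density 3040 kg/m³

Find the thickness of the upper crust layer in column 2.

19.6 km

Take the compensation level at the base of the deeper column (depth z_c below the surface of column 1) and equate Σ ρ_i t_i down to z_c; mantle fills any gap and the z_c terms cancel.
Column 1: 4.67×2270 + 19×2870 + 15.6×3050 + (z_c − 39.27)×3240
Column 2: 0.484×0 + x×2780 + 19.7×3040 + (z_c − 0.484 − 19.7 − x)×3240
The z_c×3240 term appears on both sides and cancels. Collect the known terms of each column as K = Σ(ρt)_known − 3240 × (depth of known layers): K_1 = 112710.9 − 3240×39.27 = −14523.9; K_2 = 59888 − 3240×(0.484 + 19.7) = −5508.16.
Balance: K_1 = K_2 − x×(3240 − 2780), so x = (K_2 − K_1)/(3240 − 2780) = 9015.74/460 = 19.6 km.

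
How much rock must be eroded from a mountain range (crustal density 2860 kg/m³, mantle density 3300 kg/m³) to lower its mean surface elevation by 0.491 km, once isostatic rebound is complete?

Net drop Δ = e − u = e − e ρ_c/ρ_m = e (ρ_m − ρ_c)/ρ_m.
e = Δ ρ_m/(ρ_m − ρ_c) = 0.491 km × 3300/440 = 3.68 km.

3.68 km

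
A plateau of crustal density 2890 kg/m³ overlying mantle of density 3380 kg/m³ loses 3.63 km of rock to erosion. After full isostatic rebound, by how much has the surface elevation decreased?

Rebound u = e ρ_c/ρ_m = 3.63 km × 2890/3380 = 3.104 km.
Net surface drop = e − u = 3.63 km − 3.104 km = e (ρ_m − ρ_c)/ρ_m = 0.526 km.

0.526 km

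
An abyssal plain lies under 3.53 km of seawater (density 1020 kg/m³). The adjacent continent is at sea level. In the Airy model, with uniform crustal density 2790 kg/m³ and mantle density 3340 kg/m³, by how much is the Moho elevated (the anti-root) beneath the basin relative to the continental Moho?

In Airy isostatic equilibrium: replacing crust with seawater at the top is compensated by replacing crust with mantle at the base: d (ρ_c − ρ_w) = a (ρ_m − ρ_c).
a = d (ρ_c − ρ_w)/(ρ_m − ρ_c) = 3.53 km × 1770/550 = 11.4 km.

11.4 km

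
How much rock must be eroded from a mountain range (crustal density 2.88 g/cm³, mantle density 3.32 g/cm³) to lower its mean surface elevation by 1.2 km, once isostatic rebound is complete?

9.05 km

Net drop Δ = e − u = e − e ρ_c/ρ_m = e (ρ_m − ρ_c)/ρ_m.
e = Δ ρ_m/(ρ_m − ρ_c) = 1.2 km × 3.32/0.44 = 9.05 km.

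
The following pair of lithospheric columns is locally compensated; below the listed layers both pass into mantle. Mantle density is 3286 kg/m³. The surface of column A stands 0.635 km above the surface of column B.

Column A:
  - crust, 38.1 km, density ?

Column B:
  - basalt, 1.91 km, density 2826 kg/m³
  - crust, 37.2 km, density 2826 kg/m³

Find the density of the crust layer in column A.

Take the compensation level at the base of the deeper column (depth z_c below the surface of column A) and equate Σ ρ_i t_i down to z_c; mantle fills any gap and the z_c terms cancel.
Column A: 38.1×ρ + (z_c − 38.1)×3286
Column B: 0.635×0 + 1.91×2826 + 37.2×2826 + (z_c − 0.635 − 39.11)×3286
The z_c×3286 term appears on both sides and cancels. Collect the known terms of each column as K = Σ(ρt)_known − 3286 × (depth of known layers): K_A = 0 − 3286×38.1 = −125196.6; K_B = 110524.86 − 3286×(0.635 + 39.11) = −20077.21.
Balance: K_A + 38.1×ρ = K_B, so ρ = (K_B − K_A)/38.1 = 105119/38.1 = 2760 kg/m³.

2760 kg/m³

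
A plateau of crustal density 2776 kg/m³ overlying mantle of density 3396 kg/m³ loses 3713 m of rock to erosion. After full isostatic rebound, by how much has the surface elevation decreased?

678 m

Rebound u = e ρ_c/ρ_m = 3713 m × 2776/3396 = 3035 m.
Net surface drop = e − u = 3713 m − 3035 m = e (ρ_m − ρ_c)/ρ_m = 678 m.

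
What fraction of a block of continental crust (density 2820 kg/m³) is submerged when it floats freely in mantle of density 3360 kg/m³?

83.9%

Submerged fraction = ρ_obj/ρ_fluid = 2820/3360 = 83.9%.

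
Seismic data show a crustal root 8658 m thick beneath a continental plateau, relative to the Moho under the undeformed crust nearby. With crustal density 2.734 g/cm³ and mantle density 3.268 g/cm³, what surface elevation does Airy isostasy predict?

1690 m

Isostatic balance requires: ρ_c h = (ρ_m − ρ_c) r.
h = r (ρ_m − ρ_c) / ρ_c = 8658 m × (3.268 − 2.734) / 2.734 = 1690 m.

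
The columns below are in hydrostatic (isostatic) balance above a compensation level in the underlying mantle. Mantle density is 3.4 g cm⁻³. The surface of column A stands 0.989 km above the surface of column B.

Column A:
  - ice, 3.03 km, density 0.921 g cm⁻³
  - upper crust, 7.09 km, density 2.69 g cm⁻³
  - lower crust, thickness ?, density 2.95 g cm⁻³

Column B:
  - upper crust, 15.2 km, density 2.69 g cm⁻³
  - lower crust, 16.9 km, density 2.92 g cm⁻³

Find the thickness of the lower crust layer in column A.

Take the compensation level at the base of the deeper column (depth z_c below the surface of column A) and equate Σ ρ_i t_i down to z_c; mantle fills any gap and the z_c terms cancel.
Column A: 3.03×0.921 + 7.09×2.69 + x×2.95 + (z_c − 10.12 − x)×3.4
Column B: 0.989×0 + 15.2×2.69 + 16.9×2.92 + (z_c − 0.989 − 32.1)×3.4
The z_c×3.4 term appears on both sides and cancels. Collect the known terms of each column as K = Σ(ρt)_known − 3.4 × (depth of known layers): K_A = 21.86273 − 3.4×10.12 = −12.54527; K_B = 90.236 − 3.4×(0.989 + 32.1) = −22.2666.
Balance: K_A − x×(3.4 − 2.95) = K_B, so x = (K_A − K_B)/(3.4 − 2.95) = 9.72133/0.45 = 21.6 km.

21.6 km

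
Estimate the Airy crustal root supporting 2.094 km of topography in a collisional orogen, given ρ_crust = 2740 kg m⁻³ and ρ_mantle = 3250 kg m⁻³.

Isostatic balance requires: the weight of the topography is balanced by the buoyancy of the root, ρ_c h = (ρ_m − ρ_c) r.
r = h · ρ_c / (ρ_m − ρ_c) = 2.094 km × 2740 / (3250 − 2740) = 11.3 km.

11.3 km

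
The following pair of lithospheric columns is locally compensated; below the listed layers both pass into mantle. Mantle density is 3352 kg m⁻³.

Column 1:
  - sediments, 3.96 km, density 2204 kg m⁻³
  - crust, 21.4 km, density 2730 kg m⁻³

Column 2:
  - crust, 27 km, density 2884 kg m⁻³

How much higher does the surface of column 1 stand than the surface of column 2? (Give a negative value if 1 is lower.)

1.56 km

For any compensation level in the mantle, the mantle terms cancel and isostasy reduces to e = (Σt_1 − Σt_2) − (Σ(ρt)_1 − Σ(ρt)_2) / ρ_m.
Σt_1 = 25.36 km; Σt_2 = 27 km; Σ(ρt)_1 = 67149.84; Σ(ρt)_2 = 77868 (in km·kg m⁻³).
e = (25.36 − 27) − (67149.84 − 77868) / 3352 = 1.56 km.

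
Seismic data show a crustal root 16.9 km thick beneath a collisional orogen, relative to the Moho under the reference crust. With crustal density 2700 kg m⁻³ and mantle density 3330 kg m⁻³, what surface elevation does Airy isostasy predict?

3.94 km

Isostatic balance requires: ρ_c h = (ρ_m − ρ_c) r.
h = r (ρ_m − ρ_c) / ρ_c = 16.9 km × (3330 − 2700) / 2700 = 3.94 km.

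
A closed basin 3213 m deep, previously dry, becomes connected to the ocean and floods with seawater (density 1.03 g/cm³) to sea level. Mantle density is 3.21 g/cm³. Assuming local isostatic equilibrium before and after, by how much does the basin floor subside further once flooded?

After flooding the water column is d + s deep. Its weight must equal the weight of mantle displaced by the extra subsidence s: (d + s) ρ_w = s ρ_m.
s = d ρ_w / (ρ_m − ρ_w) = 3213 m × 1.03/(3.21 − 1.03) = 1520 m.

1520 m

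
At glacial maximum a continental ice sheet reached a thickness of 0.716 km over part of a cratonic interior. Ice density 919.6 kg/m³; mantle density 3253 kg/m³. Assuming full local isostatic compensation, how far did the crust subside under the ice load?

0.202 km

For local isostatic compensation: the ice load ρ_ice t is balanced by mantle displaced below, ρ_m s.
s = t ρ_ice / ρ_m = 0.716 km × 919.6/3253 = 0.202 km.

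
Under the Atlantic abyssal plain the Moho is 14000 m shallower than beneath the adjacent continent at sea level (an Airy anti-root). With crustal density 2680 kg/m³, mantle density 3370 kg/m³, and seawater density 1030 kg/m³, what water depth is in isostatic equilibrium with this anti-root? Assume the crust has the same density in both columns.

Replacing a thickness d of crust by seawater at the top must be balanced by replacing crust with mantle at the base: d (ρ_c − ρ_w) = a (ρ_m − ρ_c).
d = a (ρ_m − ρ_c)/(ρ_c − ρ_w) = 14000 m × 690/1650 = 5850 m.

5850 m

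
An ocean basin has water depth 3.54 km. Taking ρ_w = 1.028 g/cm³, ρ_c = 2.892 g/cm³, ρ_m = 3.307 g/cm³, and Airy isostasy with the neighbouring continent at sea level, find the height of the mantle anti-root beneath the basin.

Equating mass per unit area of the two columns: replacing crust with seawater at the top is compensated by replacing crust with mantle at the base: d (ρ_c − ρ_w) = a (ρ_m − ρ_c).
a = d (ρ_c − ρ_w)/(ρ_m − ρ_c) = 3.54 km × 1.864/0.415 = 15.9 km.

15.9 km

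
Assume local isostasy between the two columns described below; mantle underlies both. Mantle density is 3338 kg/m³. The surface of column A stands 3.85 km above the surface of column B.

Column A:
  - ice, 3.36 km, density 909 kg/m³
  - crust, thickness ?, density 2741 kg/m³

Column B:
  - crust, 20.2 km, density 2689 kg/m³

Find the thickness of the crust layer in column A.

29.8 km

Take the compensation level at the base of the deeper column (depth z_c below the surface of column A) and equate Σ ρ_i t_i down to z_c; mantle fills any gap and the z_c terms cancel.
Column A: 3.36×909 + x×2741 + (z_c − 3.36 − x)×3338
Column B: 3.85×0 + 20.2×2689 + (z_c − 3.85 − 20.2)×3338
The z_c×3338 term appears on both sides and cancels. Collect the known terms of each column as K = Σ(ρt)_known − 3338 × (depth of known layers): K_A = 3054.24 − 3338×3.36 = −8161.44; K_B = 54317.8 − 3338×(3.85 + 20.2) = −25961.1.
Balance: K_A − x×(3338 − 2741) = K_B, so x = (K_A − K_B)/(3338 − 2741) = 17799.7/597 = 29.8 km.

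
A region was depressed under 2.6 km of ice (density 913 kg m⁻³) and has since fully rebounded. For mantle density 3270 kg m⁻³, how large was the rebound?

0.726 km

Removing the load lets mantle flow back in; uplift u satisfies ρ_ice t = ρ_m u.
u = t ρ_ice/ρ_m = 2.6 km × 913/3270 = 0.726 km.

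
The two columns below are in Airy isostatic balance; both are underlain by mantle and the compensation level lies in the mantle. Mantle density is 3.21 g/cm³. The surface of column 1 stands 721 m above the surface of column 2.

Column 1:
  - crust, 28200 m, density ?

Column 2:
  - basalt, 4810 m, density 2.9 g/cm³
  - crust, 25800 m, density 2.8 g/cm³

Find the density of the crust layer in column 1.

Take the compensation level at the base of the deeper column (depth z_c below the surface of column 1) and equate Σ ρ_i t_i down to z_c; mantle fills any gap and the z_c terms cancel.
Column 1: 28200×ρ + (z_c − 28200)×3.21
Column 2: 721×0 + 4810×2.9 + 25800×2.8 + (z_c − 721 − 30610)×3.21
The z_c×3.21 term appears on both sides and cancels. Collect the known terms of each column as K = Σ(ρt)_known − 3.21 × (depth of known layers): K_1 = 0 − 3.21×28200 = −90522; K_2 = 86189 − 3.21×(721 + 30610) = −14383.51.
Balance: K_1 + 28200×ρ = K_2, so ρ = (K_2 − K_1)/28200 = 76138.5/28200 = 2.7 g/cm³.

2.7 g/cm³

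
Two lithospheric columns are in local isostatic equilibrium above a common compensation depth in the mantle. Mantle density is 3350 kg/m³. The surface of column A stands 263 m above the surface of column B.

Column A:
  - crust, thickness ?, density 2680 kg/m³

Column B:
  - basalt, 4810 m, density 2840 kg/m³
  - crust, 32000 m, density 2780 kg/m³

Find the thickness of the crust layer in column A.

32200 m

Take the compensation level at the base of the deeper column (depth z_c below the surface of column A) and equate Σ ρ_i t_i down to z_c; mantle fills any gap and the z_c terms cancel.
Column A: x×2680 + (z_c − 0 − x)×3350
Column B: 263×0 + 4810×2840 + 32000×2780 + (z_c − 263 − 36810)×3350
The z_c×3350 term appears on both sides and cancels. Collect the known terms of each column as K = Σ(ρt)_known − 3350 × (depth of known layers): K_A = 0 − 3350×0 = 0; K_B = 102620400 − 3350×(263 + 36810) = −21574150.
Balance: K_A − x×(3350 − 2680) = K_B, so x = (K_A − K_B)/(3350 − 2680) = 21574200/670 = 32200 m.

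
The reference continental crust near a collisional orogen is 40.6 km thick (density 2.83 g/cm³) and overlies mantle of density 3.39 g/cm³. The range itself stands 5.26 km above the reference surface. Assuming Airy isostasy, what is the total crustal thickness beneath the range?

72.4 km

Root depth r = h ρ_c / (ρ_m − ρ_c) = 5.26 km × 2.83 / 0.56 = 26.58 km.
Total thickness = T + h + r = 40.6 km + 5.26 km + 26.58 km = 72.4 km.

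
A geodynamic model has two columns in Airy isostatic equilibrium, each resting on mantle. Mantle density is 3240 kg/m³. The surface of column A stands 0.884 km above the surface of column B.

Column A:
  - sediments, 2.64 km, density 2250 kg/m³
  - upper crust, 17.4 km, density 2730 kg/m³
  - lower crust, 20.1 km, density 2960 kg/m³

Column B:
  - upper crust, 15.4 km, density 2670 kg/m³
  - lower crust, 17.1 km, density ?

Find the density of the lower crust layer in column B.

Take the compensation level at the base of the deeper column (depth z_c below the surface of column A) and equate Σ ρ_i t_i down to z_c; mantle fills any gap and the z_c terms cancel.
Column A: 2.64×2250 + 17.4×2730 + 20.1×2960 + (z_c − 40.14)×3240
Column B: 0.884×0 + 15.4×2670 + 17.1×ρ + (z_c − 0.884 − 32.5)×3240
The z_c×3240 term appears on both sides and cancels. Collect the known terms of each column as K = Σ(ρt)_known − 3240 × (depth of known layers): K_A = 112938 − 3240×40.14 = −17115.6; K_B = 41118 − 3240×(0.884 + 32.5) = −67046.16.
Balance: K_A = K_B + 17.1×ρ, so ρ = (K_A − K_B)/17.1 = 49930.6/17.1 = 2920 kg/m³.

2920 kg/m³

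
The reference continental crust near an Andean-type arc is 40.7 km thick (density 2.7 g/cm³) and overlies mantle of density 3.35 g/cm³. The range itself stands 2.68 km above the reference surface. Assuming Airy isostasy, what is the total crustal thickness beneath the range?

54.5 km

Root depth r = h ρ_c / (ρ_m − ρ_c) = 2.68 km × 2.7 / 0.65 = 11.13 km.
Total thickness = T + h + r = 40.7 km + 2.68 km + 11.13 km = 54.5 km.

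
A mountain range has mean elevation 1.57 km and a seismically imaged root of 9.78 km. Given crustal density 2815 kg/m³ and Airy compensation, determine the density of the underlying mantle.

Airy balance: ρ_c h = (ρ_m − ρ_c) r → ρ_m = ρ_c (1 + h/r).
ρ_m = 2815 × (1 + 1.57 km/9.78 km) = 3270 kg/m³.

3270 kg/m³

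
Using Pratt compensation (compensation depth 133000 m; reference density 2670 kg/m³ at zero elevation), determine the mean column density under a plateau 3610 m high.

2600 kg/m³

Pratt balance: ρ_ref D = ρ (D + h).
ρ = ρ_ref D/(D + h) = 2670 × 133000 m/(133000 m + 3610 m) = 2600 kg/m³.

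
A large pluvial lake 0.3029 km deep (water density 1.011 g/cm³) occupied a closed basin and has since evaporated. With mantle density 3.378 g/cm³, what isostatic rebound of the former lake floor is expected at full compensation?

0.0907 km

u = d ρ_w/ρ_m = 0.3029 km × 1.011/3.378 = 0.0907 km.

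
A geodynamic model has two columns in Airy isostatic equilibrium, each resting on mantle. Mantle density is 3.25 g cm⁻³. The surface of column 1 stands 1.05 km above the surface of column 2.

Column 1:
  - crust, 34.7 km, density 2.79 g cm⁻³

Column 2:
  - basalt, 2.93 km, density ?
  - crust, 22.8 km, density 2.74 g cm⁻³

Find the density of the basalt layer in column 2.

2.94 g cm⁻³

Take the compensation level at the base of the deeper column (depth z_c below the surface of column 1) and equate Σ ρ_i t_i down to z_c; mantle fills any gap and the z_c terms cancel.
Column 1: 34.7×2.79 + (z_c − 34.7)×3.25
Column 2: 1.05×0 + 2.93×ρ + 22.8×2.74 + (z_c − 1.05 − 25.73)×3.25
The z_c×3.25 term appears on both sides and cancels. Collect the known terms of each column as K = Σ(ρt)_known − 3.25 × (depth of known layers): K_1 = 96.813 − 3.25×34.7 = −15.962; K_2 = 62.472 − 3.25×(1.05 + 25.73) = −24.563.
Balance: K_1 = K_2 + 2.93×ρ, so ρ = (K_1 − K_2)/2.93 = 8.601/2.93 = 2.94 g cm⁻³.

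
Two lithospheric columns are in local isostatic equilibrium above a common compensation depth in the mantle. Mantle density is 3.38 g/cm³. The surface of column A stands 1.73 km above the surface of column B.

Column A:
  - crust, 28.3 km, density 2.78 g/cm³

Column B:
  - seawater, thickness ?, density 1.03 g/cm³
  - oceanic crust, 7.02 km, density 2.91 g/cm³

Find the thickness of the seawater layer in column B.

Take the compensation level at the base of the deeper column (depth z_c below the surface of column A) and equate Σ ρ_i t_i down to z_c; mantle fills any gap and the z_c terms cancel.
Column A: 28.3×2.78 + (z_c − 28.3)×3.38
Column B: 1.73×0 + x×1.03 + 7.02×2.91 + (z_c − 1.73 − 7.02 − x)×3.38
The z_c×3.38 term appears on both sides and cancels. Collect the known terms of each column as K = Σ(ρt)_known − 3.38 × (depth of known layers): K_A = 78.674 − 3.38×28.3 = −16.98; K_B = 20.4282 − 3.38×(1.73 + 7.02) = −9.1468.
Balance: K_A = K_B − x×(3.38 − 1.03), so x = (K_B − K_A)/(3.38 − 1.03) = 7.8332/2.35 = 3.33 km.

3.33 km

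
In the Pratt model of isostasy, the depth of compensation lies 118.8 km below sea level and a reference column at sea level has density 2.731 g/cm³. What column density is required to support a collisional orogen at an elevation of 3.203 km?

Pratt balance: ρ_ref D = ρ (D + h).
ρ = ρ_ref D/(D + h) = 2.731 × 118.8 km/(118.8 km + 3.203 km) = 2.66 g/cm³.

2.66 g/cm³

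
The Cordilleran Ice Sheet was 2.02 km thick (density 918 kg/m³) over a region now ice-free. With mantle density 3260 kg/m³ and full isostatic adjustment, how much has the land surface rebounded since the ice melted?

0.569 km

Removing the load lets mantle flow back in; uplift u satisfies ρ_ice t = ρ_m u.
u = t ρ_ice/ρ_m = 2.02 km × 918/3260 = 0.569 km.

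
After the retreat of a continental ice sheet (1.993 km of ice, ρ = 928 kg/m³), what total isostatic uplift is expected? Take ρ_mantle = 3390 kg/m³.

Removing the load lets mantle flow back in; uplift u satisfies ρ_ice t = ρ_m u.
u = t ρ_ice/ρ_m = 1.993 km × 928/3390 = 0.546 km.

0.546 km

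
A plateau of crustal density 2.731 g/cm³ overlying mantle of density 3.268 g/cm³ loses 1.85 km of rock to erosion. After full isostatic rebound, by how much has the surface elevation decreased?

Rebound u = e ρ_c/ρ_m = 1.85 km × 2.731/3.268 = 1.546 km.
Net surface drop = e − u = 1.85 km − 1.546 km = e (ρ_m − ρ_c)/ρ_m = 0.304 km.

0.304 km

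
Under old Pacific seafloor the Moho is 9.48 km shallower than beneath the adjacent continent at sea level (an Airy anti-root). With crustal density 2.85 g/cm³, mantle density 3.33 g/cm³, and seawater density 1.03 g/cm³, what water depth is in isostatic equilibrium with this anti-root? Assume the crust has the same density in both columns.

2.5 km

Replacing a thickness d of crust by seawater at the top must be balanced by replacing crust with mantle at the base: d (ρ_c − ρ_w) = a (ρ_m − ρ_c).
d = a (ρ_m − ρ_c)/(ρ_c − ρ_w) = 9.48 km × 0.48/1.82 = 2.5 km.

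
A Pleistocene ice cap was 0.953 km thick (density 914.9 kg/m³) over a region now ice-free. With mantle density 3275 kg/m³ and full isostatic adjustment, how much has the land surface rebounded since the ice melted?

Removing the load lets mantle flow back in; uplift u satisfies ρ_ice t = ρ_m u.
u = t ρ_ice/ρ_m = 0.953 km × 914.9/3275 = 0.266 km.

0.266 km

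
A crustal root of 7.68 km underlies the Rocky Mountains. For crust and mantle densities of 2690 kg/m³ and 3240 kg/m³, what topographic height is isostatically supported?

1.57 km

In Airy isostatic equilibrium: ρ_c h = (ρ_m − ρ_c) r.
h = r (ρ_m − ρ_c) / ρ_c = 7.68 km × (3240 − 2690) / 2690 = 1.57 km.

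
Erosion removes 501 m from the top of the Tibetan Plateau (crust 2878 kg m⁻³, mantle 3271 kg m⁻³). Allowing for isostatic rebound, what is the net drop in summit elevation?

Rebound u = e ρ_c/ρ_m = 501 m × 2878/3271 = 440.8 m.
Net surface drop = e − u = 501 m − 440.8 m = e (ρ_m − ρ_c)/ρ_m = 60.2 m.

60.2 m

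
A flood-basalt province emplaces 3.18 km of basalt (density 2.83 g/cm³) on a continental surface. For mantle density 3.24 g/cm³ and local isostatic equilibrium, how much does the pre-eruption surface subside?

Subaerial loading: s = t ρ_load / ρ_m.
s = 3.18 km × 2.83/3.24 = 2.78 km.

2.78 km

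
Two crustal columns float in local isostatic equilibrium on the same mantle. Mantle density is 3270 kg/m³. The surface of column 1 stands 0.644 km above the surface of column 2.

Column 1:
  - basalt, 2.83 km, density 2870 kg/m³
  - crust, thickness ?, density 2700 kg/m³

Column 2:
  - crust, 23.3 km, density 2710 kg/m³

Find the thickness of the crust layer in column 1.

24.6 km

Take the compensation level at the base of the deeper column (depth z_c below the surface of column 1) and equate Σ ρ_i t_i down to z_c; mantle fills any gap and the z_c terms cancel.
Column 1: 2.83×2870 + x×2700 + (z_c − 2.83 − x)×3270
Column 2: 0.644×0 + 23.3×2710 + (z_c − 0.644 − 23.3)×3270
The z_c×3270 term appears on both sides and cancels. Collect the known terms of each column as K = Σ(ρt)_known − 3270 × (depth of known layers): K_1 = 8122.1 − 3270×2.83 = −1132; K_2 = 63143 − 3270×(0.644 + 23.3) = −15153.88.
Balance: K_1 − x×(3270 − 2700) = K_2, so x = (K_1 − K_2)/(3270 − 2700) = 14021.9/570 = 24.6 km.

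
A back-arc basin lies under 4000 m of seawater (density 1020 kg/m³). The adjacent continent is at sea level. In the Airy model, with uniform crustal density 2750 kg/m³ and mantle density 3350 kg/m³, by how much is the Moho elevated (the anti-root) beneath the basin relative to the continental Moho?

By Archimedes' principle applied to the lithosphere: replacing crust with seawater at the top is compensated by replacing crust with mantle at the base: d (ρ_c − ρ_w) = a (ρ_m − ρ_c).
a = d (ρ_c − ρ_w)/(ρ_m − ρ_c) = 4000 m × 1730/600 = 11500 m.

11500 m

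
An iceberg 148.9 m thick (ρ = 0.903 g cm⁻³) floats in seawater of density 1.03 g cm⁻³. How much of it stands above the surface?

18.4 m

Floating equilibrium: submerged depth d = t ρ_obj/ρ_fluid = 148.9 m × 0.903/1.03 = 130.5 m.
Freeboard = t − d = 148.9 m − 130.5 m = 18.4 m.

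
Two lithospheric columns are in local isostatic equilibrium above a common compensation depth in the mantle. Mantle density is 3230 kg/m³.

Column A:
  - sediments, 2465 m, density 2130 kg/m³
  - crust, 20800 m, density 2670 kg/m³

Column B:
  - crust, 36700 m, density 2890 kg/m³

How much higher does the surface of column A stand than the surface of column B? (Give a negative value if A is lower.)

For any compensation level in the mantle, the mantle terms cancel and isostasy reduces to e = (Σt_A − Σt_B) − (Σ(ρt)_A − Σ(ρt)_B) / ρ_m.
Σt_A = 23265 m; Σt_B = 36700 m; Σ(ρt)_A = 60786450; Σ(ρt)_B = 106063000 (in m·kg/m³).
e = (23265 − 36700) − (60786450 − 106063000) / 3230 = 583 m.

583 m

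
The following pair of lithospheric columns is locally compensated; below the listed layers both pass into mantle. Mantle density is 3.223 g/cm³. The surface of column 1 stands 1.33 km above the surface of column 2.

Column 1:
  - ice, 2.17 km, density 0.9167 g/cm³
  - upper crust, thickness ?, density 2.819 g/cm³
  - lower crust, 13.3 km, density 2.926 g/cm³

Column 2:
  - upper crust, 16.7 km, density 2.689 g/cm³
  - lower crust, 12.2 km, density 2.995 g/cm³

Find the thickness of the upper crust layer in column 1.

17.4 km

Take the compensation level at the base of the deeper column (depth z_c below the surface of column 1) and equate Σ ρ_i t_i down to z_c; mantle fills any gap and the z_c terms cancel.
Column 1: 2.17×0.9167 + x×2.819 + 13.3×2.926 + (z_c − 15.47 − x)×3.223
Column 2: 1.33×0 + 16.7×2.689 + 12.2×2.995 + (z_c − 1.33 − 28.9)×3.223
The z_c×3.223 term appears on both sides and cancels. Collect the known terms of each column as K = Σ(ρt)_known − 3.223 × (depth of known layers): K_1 = 40.905039 − 3.223×15.47 = −8.954771; K_2 = 81.4453 − 3.223×(1.33 + 28.9) = −15.98599.
Balance: K_1 − x×(3.223 − 2.819) = K_2, so x = (K_1 − K_2)/(3.223 − 2.819) = 7.03122/0.404 = 17.4 km.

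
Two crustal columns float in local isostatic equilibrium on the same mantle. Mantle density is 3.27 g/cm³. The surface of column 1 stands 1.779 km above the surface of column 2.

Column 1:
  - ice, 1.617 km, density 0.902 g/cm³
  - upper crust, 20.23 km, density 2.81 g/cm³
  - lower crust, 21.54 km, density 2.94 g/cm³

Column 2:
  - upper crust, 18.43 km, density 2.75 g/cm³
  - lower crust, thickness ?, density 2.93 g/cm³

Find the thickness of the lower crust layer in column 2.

Take the compensation level at the base of the deeper column (depth z_c below the surface of column 1) and equate Σ ρ_i t_i down to z_c; mantle fills any gap and the z_c terms cancel.
Column 1: 1.617×0.902 + 20.23×2.81 + 21.54×2.94 + (z_c − 43.387)×3.27
Column 2: 1.779×0 + 18.43×2.75 + x×2.93 + (z_c − 1.779 − 18.43 − x)×3.27
The z_c×3.27 term appears on both sides and cancels. Collect the known terms of each column as K = Σ(ρt)_known − 3.27 × (depth of known layers): K_1 = 121.632434 − 3.27×43.387 = −20.243056; K_2 = 50.6825 − 3.27×(1.779 + 18.43) = −15.40093.
Balance: K_1 = K_2 − x×(3.27 − 2.93), so x = (K_2 − K_1)/(3.27 − 2.93) = 4.84213/0.34 = 14.2 km.

14.2 km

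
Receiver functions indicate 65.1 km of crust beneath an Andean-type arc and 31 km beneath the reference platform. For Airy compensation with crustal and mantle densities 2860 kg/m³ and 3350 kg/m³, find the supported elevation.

4.99 km

Excess crust Δ = 65.1 km − 31 km = 34.1 km, split between elevation h and root r with h + r = Δ.
Airy balance ρ_c h = (ρ_m − ρ_c) r gives r = h ρ_c/(ρ_m − ρ_c), so h (1 + ρ_c/(ρ_m − ρ_c)) = Δ, i.e. h = Δ (ρ_m − ρ_c)/ρ_m.
h = 34.1 km × 490/3350 = 4.99 km.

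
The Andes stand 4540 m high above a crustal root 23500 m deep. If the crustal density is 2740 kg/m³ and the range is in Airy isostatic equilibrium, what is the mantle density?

Airy balance: ρ_c h = (ρ_m − ρ_c) r → ρ_m = ρ_c (1 + h/r).
ρ_m = 2740 × (1 + 4540 m/23500 m) = 3270 kg/m³.

3270 kg/m³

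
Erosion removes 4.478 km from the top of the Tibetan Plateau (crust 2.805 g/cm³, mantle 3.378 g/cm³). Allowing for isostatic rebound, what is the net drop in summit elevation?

0.76 km

Rebound u = e ρ_c/ρ_m = 4.478 km × 2.805/3.378 = 3.718 km.
Net surface drop = e − u = 4.478 km − 3.718 km = e (ρ_m − ρ_c)/ρ_m = 0.76 km.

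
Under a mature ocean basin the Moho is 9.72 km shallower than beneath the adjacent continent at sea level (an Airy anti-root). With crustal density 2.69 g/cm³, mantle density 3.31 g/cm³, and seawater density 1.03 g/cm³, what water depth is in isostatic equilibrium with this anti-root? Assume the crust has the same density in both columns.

3.63 km

Replacing a thickness d of crust by seawater at the top must be balanced by replacing crust with mantle at the base: d (ρ_c − ρ_w) = a (ρ_m − ρ_c).
d = a (ρ_m − ρ_c)/(ρ_c − ρ_w) = 9.72 km × 0.62/1.66 = 3.63 km.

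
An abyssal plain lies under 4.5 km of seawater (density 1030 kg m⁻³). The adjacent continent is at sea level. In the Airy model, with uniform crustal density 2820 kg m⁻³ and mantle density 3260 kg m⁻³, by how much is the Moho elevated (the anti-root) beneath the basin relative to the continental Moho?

18.3 km

In Airy isostatic equilibrium: replacing crust with seawater at the top is compensated by replacing crust with mantle at the base: d (ρ_c − ρ_w) = a (ρ_m − ρ_c).
a = d (ρ_c − ρ_w)/(ρ_m − ρ_c) = 4.5 km × 1790/440 = 18.3 km.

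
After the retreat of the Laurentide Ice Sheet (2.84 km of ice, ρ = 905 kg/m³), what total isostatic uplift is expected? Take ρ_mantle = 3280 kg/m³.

Removing the load lets mantle flow back in; uplift u satisfies ρ_ice t = ρ_m u.
u = t ρ_ice/ρ_m = 2.84 km × 905/3280 = 0.784 km.

0.784 km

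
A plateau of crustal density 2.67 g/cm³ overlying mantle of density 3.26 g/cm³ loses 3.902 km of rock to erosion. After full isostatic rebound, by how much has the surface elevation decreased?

0.706 km

Rebound u = e ρ_c/ρ_m = 3.902 km × 2.67/3.26 = 3.196 km.
Net surface drop = e − u = 3.902 km − 3.196 km = e (ρ_m − ρ_c)/ρ_m = 0.706 km.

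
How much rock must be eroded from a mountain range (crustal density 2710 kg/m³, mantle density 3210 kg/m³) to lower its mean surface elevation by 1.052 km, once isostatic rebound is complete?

Net drop Δ = e − u = e − e ρ_c/ρ_m = e (ρ_m − ρ_c)/ρ_m.
e = Δ ρ_m/(ρ_m − ρ_c) = 1.052 km × 3210/500 = 6.75 km.

6.75 km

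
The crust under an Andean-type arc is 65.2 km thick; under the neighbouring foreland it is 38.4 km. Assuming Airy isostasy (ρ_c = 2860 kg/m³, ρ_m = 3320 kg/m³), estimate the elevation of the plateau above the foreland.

Excess crust Δ = 65.2 km − 38.4 km = 26.8 km, split between elevation h and root r with h + r = Δ.
Airy balance ρ_c h = (ρ_m − ρ_c) r gives r = h ρ_c/(ρ_m − ρ_c), so h (1 + ρ_c/(ρ_m − ρ_c)) = Δ, i.e. h = Δ (ρ_m − ρ_c)/ρ_m.
h = 26.8 km × 460/3320 = 3.71 km.

3.71 km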